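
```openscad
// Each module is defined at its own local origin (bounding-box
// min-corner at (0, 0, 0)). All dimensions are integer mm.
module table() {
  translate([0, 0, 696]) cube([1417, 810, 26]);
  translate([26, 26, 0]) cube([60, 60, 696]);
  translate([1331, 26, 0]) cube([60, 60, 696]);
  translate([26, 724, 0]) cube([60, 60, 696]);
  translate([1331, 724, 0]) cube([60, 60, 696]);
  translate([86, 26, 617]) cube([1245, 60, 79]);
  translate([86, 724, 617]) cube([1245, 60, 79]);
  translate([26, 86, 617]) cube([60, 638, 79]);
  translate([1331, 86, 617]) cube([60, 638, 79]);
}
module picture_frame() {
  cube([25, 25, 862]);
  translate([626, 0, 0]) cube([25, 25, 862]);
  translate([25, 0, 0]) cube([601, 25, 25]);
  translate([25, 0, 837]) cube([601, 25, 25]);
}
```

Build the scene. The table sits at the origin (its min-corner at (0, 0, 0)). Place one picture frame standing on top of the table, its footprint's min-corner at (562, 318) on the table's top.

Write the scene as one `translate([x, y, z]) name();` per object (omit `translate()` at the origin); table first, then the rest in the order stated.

table();
translate([562, 318, 722]) picture_frame();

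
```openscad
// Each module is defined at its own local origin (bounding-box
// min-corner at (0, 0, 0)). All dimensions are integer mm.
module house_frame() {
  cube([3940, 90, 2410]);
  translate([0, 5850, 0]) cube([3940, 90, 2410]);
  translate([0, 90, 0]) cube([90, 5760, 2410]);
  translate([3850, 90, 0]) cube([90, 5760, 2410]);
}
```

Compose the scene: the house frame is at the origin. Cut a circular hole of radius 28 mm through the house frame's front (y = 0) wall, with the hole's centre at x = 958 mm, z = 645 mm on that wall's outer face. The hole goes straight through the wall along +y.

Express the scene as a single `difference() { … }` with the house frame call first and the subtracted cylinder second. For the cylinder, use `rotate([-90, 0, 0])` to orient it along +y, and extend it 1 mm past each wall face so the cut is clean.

difference() {
  house_frame();
  translate([958, -1, 645]) rotate([-90, 0, 0]) cylinder(h = 92, r = 28);
}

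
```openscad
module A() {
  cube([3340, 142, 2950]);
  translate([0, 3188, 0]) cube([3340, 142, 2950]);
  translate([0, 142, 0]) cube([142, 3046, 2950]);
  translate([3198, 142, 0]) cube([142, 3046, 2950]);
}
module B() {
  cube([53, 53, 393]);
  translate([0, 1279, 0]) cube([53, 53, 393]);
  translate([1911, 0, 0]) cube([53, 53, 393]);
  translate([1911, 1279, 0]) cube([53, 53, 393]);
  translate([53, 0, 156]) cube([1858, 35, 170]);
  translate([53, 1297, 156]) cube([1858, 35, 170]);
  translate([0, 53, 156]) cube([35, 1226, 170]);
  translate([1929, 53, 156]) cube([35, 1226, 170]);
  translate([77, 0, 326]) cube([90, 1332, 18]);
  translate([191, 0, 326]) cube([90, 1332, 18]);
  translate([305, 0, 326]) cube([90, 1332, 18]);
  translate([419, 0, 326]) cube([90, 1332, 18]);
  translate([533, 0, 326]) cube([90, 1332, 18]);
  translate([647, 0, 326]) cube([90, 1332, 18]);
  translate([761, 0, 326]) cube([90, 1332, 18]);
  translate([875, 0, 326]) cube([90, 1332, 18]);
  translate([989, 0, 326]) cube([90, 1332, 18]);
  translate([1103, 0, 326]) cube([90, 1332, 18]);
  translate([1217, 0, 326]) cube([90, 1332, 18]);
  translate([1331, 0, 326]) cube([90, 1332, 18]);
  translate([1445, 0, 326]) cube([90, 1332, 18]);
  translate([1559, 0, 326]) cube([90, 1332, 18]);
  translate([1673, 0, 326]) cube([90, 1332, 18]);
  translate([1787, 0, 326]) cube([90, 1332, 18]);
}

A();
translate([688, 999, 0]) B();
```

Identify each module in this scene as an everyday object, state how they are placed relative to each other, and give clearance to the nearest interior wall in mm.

Clearances: x = 546, y = 857; minimum 546 mm.

A is a house frame. B is a bed frame. The bed frame sits inside the house frame, centred. The clearance to the nearest interior wall is 546 mm.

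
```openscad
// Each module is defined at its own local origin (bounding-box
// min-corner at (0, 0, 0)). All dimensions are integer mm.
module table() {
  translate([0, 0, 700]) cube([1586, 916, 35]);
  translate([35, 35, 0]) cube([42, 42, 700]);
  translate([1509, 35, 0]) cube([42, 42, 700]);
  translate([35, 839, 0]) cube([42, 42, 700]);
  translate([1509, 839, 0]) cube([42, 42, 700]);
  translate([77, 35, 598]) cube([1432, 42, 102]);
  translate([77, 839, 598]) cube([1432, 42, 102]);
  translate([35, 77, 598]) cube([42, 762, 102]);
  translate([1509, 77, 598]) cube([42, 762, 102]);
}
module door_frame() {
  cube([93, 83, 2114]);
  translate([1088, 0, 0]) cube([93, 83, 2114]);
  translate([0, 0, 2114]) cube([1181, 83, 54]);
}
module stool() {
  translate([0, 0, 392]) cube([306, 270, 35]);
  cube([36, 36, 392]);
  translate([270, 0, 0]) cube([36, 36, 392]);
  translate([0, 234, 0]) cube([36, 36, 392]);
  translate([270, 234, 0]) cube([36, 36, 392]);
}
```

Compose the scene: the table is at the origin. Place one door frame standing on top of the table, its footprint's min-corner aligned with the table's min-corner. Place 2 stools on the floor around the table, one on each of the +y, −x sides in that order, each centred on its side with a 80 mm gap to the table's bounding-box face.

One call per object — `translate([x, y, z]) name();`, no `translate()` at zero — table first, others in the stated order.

table();
translate([0, 0, 735]) door_frame();
translate([640, 996, 0]) stool();
translate([-386, 323, 0]) stool();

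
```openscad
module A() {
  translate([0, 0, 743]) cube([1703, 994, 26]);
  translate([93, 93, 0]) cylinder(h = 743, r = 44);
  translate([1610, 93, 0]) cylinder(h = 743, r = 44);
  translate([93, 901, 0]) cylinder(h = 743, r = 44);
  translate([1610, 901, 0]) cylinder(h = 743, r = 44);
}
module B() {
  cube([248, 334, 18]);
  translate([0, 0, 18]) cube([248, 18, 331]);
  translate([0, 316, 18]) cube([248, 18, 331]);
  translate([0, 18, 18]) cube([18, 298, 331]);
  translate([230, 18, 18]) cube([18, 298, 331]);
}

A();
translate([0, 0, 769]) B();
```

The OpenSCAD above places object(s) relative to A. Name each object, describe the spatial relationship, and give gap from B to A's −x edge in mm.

A is a table. B is an open box. The open box is on top of the table. The gap from the open box to the table's −x edge is 0 mm.

The open box's min-x is at 0; the table's min-x is 0; gap = 0 mm.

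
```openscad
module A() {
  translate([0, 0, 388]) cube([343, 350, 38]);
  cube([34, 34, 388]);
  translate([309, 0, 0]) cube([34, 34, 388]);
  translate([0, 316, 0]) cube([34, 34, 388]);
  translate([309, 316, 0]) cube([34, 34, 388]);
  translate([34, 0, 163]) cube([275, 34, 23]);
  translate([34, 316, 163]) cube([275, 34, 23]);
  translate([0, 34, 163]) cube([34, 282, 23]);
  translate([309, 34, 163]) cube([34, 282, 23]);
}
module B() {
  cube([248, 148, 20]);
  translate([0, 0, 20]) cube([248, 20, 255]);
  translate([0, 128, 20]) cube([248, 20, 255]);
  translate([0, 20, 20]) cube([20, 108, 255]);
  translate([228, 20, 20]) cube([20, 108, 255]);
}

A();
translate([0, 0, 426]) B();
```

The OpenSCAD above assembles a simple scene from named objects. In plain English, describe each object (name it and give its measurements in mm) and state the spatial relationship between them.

A is a four-legged stool. The seat is a 343×350×38 mm slab whose top surface is at z = 426 mm; four square legs, each 34×34 mm in cross-section, run from the floor (z = 0) to the underside of the seat, each flush with a corner of the seat. Four stretchers, 34 mm wide and 23 mm tall, connect adjacent legs with their undersides at z = 163 mm, each running between the inner faces of the legs it joins and aligned with the legs' outer faces on the other axis.

B is an open-topped rectangular box: outside dimensions 248×148×275 mm, with a uniform wall and base thickness of 20 mm. The base is a full 248×148 slab on the floor; four walls sit on top of the base. The front and back walls (the −y and +y sides) span the full width; the two side walls fit between them.

The open box is on top of the stool.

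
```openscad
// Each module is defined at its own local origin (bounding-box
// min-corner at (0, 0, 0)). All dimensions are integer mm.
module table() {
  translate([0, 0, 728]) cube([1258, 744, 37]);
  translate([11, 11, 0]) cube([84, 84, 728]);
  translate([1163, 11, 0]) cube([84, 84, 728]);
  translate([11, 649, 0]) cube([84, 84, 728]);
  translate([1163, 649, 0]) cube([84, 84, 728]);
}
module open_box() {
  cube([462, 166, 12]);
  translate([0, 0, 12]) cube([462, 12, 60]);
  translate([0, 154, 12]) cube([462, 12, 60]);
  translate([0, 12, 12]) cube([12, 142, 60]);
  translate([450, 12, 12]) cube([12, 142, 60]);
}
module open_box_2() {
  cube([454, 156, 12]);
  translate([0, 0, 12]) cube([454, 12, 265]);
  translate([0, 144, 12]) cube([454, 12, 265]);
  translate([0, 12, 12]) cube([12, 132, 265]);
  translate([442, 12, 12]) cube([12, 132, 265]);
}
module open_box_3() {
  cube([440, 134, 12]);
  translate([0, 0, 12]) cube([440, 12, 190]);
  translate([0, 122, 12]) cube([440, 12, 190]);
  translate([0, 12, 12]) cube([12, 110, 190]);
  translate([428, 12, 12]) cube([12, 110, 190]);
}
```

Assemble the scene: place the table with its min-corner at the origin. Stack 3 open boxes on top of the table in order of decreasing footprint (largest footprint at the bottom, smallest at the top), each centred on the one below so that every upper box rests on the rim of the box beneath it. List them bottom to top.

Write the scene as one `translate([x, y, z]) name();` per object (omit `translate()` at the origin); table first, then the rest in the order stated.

table();
translate([398, 289, 765]) open_box();
translate([402, 294, 837]) open_box_2();
translate([409, 305, 1114]) open_box_3();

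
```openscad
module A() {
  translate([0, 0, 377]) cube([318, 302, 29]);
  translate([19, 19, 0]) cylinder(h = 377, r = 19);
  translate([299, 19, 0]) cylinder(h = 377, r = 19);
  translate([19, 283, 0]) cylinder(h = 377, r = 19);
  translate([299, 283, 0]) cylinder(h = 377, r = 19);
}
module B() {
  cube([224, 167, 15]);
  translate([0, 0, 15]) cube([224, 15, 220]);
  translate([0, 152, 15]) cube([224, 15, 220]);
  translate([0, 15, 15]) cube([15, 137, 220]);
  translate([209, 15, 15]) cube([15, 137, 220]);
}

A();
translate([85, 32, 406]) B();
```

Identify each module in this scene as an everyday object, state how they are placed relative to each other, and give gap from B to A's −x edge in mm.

The open box's min-x is at 85; the stool's min-x is 0; gap = 85 mm.

A is a stool. B is an open box. The open box is on top of the stool. The gap from the open box to the stool's −x edge is 85 mm.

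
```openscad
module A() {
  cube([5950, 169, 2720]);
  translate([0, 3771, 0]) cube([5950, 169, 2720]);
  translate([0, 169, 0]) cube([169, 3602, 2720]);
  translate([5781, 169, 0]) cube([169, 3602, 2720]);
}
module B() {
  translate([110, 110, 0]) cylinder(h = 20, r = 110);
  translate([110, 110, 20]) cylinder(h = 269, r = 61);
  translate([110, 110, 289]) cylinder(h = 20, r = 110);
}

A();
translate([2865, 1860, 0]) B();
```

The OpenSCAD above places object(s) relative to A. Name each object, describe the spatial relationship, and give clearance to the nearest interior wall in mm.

A is a house frame. B is a spool. The spool sits inside the house frame, centred. The clearance to the nearest interior wall is 1691 mm.

Clearances: x = 2696, y = 1691; minimum 1691 mm.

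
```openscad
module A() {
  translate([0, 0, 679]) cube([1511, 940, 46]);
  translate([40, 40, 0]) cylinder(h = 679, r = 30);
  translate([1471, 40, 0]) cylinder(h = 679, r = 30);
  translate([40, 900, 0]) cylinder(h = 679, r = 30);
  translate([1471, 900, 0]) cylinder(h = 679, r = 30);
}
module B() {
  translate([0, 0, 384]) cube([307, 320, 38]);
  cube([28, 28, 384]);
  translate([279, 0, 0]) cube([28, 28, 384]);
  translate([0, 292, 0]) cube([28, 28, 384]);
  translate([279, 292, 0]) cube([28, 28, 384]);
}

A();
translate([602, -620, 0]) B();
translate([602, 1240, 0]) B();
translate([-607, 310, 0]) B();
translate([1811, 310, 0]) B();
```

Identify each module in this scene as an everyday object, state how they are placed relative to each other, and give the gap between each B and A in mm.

A is a table. B is a stool. Four stools sit around the table at the −y, +y, −x, +x sides. The gap between each stool and the table is 300 mm.

Each stool's nearest face is 300 mm from the table's bounding box.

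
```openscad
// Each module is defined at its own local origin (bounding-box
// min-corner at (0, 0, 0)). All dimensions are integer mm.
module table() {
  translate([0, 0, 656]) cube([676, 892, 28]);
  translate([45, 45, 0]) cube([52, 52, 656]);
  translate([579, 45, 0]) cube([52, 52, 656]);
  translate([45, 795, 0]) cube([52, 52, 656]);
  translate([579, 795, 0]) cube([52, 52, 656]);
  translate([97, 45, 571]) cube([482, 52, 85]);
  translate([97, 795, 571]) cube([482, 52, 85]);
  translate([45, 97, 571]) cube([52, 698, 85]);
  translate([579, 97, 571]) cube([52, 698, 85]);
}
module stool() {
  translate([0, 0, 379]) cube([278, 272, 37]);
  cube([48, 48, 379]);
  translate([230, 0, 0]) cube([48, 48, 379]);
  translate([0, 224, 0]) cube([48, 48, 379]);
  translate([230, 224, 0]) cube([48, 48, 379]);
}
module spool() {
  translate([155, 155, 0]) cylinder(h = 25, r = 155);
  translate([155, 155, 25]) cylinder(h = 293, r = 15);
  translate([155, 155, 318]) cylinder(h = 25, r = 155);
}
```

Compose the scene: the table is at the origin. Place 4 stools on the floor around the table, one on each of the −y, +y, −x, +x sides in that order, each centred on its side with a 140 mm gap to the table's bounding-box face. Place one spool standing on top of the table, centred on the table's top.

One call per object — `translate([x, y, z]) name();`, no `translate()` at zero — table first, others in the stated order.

table();
translate([199, -412, 0]) stool();
translate([199, 1032, 0]) stool();
translate([-418, 310, 0]) stool();
translate([816, 310, 0]) stool();
translate([183, 291, 684]) spool();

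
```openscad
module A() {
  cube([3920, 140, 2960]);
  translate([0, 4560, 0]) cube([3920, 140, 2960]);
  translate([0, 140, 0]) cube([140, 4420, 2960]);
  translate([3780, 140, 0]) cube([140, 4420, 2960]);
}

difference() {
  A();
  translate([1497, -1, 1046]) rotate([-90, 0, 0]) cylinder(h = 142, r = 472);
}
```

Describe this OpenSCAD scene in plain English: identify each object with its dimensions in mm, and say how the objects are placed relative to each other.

A is a box-shaped house frame (walls only): outside footprint 3920×4700 mm, wall height 2960 mm, wall thickness 140 mm. The two y-facing walls run the full x-width; the two x-facing walls fit between the inner faces of the y-facing walls.

The house frame has a circular hole of radius 472 mm through its front wall, centred at (x = 1497, z = 1046).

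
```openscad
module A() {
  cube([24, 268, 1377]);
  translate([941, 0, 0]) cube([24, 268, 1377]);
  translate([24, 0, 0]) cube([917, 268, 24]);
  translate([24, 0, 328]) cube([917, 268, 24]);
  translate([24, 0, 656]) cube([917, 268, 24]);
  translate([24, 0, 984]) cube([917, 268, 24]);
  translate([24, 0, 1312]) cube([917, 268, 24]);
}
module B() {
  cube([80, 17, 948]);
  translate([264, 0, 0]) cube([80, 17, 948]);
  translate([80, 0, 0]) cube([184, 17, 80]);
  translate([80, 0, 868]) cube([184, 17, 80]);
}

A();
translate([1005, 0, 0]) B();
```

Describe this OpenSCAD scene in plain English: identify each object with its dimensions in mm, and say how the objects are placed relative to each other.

A is an open bookshelf. Two side panels, each 24 mm thick, 268 mm deep and 1377 mm tall, stand 965 mm apart (outside-to-outside). Between them sit 5 shelves, each 24 mm thick and 268 mm deep, spanning the full gap between the sides. The bottom shelf rests on the floor (its underside at z = 0) and the clear gap between one shelf's top and the next shelf's underside is 304 mm.

B is a picture frame with a 184×788 mm rectangular opening (x by z) and a uniform 80 mm border on every side. Frame depth is 17 mm along y. It is built from two vertical stiles running the full outside height and two horizontal rails spanning the gap between the stiles.

The picture frame is on the floor beside the bookshelf on its +x side.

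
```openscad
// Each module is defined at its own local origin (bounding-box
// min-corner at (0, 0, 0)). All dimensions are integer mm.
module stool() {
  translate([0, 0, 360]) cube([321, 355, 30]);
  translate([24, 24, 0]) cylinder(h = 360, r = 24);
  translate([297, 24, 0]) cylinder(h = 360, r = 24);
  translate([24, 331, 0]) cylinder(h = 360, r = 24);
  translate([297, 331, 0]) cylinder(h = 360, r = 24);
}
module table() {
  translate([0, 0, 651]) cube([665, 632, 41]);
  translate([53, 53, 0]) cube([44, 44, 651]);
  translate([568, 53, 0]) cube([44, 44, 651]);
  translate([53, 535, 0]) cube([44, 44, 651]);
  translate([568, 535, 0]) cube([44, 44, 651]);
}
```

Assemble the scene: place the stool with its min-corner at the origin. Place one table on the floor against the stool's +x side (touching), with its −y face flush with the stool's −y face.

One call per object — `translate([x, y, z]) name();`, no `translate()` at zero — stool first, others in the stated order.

stool();
translate([321, 0, 0]) table();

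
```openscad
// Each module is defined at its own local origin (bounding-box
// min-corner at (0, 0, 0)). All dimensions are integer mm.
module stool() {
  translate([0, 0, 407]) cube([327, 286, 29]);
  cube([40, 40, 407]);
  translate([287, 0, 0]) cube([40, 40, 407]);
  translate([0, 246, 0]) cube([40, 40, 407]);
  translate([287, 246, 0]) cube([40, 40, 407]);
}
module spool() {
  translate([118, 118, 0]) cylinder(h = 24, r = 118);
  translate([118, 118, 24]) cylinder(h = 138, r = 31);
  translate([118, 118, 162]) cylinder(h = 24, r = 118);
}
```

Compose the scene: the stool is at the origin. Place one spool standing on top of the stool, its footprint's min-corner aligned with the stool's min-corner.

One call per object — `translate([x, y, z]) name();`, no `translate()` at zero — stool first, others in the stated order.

stool();
translate([0, 0, 436]) spool();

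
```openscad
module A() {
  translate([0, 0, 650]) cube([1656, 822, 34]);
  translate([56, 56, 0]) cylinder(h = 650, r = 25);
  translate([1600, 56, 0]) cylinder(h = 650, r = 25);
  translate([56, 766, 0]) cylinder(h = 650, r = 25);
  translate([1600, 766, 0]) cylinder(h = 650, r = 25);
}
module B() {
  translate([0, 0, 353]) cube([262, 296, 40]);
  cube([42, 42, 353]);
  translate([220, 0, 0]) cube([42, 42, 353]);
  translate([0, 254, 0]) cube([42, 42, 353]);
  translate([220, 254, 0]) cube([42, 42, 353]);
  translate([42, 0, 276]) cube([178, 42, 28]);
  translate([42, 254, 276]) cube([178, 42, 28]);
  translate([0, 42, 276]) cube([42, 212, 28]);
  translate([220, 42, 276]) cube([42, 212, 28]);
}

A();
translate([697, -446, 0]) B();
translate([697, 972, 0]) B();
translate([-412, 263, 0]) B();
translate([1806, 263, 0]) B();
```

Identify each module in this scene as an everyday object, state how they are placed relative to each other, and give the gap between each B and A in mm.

A is a table. B is a stool. Four stools sit around the table at the −y, +y, −x, +x sides. The gap between each stool and the table is 150 mm.

Each stool's nearest face is 150 mm from the table's bounding box.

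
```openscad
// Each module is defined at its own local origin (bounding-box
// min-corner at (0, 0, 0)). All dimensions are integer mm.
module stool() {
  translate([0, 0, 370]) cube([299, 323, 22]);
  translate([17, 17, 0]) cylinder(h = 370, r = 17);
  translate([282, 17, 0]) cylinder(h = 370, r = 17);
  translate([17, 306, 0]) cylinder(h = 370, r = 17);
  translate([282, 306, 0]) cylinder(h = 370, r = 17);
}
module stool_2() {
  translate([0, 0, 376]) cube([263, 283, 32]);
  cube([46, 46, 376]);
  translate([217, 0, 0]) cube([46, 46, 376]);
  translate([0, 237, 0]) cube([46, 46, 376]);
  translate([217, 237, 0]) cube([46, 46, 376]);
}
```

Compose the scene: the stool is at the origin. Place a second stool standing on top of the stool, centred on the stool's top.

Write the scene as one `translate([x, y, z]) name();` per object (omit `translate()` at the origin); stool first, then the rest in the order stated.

stool();
translate([18, 20, 392]) stool_2();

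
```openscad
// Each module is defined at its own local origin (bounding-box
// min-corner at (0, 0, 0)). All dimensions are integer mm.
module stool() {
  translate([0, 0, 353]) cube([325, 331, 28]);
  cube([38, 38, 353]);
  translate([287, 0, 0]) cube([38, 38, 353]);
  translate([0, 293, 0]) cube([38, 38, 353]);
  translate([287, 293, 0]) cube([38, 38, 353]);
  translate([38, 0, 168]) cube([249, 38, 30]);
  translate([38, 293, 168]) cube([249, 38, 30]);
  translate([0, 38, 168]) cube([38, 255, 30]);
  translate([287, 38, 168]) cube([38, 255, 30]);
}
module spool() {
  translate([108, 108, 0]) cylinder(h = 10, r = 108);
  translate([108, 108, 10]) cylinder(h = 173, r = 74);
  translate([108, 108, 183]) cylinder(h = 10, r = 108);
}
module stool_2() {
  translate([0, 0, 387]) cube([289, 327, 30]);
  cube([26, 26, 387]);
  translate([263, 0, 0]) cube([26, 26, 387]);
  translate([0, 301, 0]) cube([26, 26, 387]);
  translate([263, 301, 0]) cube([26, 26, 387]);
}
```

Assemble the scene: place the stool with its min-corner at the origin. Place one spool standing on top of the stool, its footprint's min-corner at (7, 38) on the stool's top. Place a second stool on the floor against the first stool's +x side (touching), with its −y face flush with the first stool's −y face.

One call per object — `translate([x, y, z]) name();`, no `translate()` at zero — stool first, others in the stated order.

stool();
translate([7, 38, 381]) spool();
translate([325, 0, 0]) stool_2();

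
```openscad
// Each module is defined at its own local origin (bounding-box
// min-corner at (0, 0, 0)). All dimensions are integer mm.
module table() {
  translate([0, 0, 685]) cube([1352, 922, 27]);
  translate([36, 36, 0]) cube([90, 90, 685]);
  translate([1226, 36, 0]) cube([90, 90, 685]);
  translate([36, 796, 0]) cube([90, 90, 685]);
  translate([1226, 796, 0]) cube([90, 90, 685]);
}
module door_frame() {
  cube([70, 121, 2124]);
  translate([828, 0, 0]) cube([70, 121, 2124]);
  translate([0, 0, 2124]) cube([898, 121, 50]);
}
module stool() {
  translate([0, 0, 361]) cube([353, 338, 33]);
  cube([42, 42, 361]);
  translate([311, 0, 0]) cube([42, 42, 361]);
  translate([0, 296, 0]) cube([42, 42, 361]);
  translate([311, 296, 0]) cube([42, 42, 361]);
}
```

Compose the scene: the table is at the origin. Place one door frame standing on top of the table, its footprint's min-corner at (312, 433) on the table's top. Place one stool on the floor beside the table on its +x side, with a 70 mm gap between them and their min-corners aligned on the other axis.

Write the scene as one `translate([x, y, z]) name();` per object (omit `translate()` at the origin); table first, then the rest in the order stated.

table();
translate([312, 433, 712]) door_frame();
translate([1422, 0, 0]) stool();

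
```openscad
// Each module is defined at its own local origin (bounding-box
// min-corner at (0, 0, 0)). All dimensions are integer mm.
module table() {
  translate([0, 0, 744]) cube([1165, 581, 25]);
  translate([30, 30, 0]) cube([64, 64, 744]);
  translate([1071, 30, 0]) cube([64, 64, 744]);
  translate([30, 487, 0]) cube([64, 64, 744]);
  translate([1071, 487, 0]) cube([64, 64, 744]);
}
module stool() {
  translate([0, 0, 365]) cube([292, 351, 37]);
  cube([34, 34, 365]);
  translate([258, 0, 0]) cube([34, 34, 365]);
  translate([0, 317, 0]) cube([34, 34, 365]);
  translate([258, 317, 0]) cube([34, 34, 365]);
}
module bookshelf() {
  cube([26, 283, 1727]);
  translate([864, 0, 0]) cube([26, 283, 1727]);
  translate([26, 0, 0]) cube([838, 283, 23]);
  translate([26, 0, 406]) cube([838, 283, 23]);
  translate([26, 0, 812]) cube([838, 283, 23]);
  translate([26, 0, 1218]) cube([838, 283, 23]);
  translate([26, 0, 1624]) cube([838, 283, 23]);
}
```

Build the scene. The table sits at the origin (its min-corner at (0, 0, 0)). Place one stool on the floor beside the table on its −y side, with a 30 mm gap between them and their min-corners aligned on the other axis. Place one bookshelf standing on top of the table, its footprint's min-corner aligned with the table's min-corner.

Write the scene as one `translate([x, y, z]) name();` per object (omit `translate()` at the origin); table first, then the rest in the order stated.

table();
translate([0, -381, 0]) stool();
translate([0, 0, 769]) bookshelf();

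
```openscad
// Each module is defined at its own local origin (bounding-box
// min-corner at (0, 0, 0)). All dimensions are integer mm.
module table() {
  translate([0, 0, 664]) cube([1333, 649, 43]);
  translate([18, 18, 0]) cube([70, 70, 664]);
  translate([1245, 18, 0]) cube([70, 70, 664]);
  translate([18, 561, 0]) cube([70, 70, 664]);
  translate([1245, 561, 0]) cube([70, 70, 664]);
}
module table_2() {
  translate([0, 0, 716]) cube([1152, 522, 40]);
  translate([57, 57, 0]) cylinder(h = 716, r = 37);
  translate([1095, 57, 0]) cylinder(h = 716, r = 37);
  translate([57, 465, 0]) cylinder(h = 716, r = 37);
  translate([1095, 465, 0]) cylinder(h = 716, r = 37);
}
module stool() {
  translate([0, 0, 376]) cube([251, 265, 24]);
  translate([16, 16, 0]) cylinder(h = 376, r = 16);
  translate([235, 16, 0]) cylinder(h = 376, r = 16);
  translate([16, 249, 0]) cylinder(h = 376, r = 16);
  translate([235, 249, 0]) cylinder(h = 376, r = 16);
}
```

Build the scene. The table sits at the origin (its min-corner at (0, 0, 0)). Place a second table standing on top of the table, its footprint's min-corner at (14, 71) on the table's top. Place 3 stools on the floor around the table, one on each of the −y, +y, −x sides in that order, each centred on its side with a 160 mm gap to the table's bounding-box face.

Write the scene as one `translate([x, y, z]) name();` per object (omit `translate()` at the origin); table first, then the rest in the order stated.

table();
translate([14, 71, 707]) table_2();
translate([541, -425, 0]) stool();
translate([541, 809, 0]) stool();
translate([-411, 192, 0]) stool();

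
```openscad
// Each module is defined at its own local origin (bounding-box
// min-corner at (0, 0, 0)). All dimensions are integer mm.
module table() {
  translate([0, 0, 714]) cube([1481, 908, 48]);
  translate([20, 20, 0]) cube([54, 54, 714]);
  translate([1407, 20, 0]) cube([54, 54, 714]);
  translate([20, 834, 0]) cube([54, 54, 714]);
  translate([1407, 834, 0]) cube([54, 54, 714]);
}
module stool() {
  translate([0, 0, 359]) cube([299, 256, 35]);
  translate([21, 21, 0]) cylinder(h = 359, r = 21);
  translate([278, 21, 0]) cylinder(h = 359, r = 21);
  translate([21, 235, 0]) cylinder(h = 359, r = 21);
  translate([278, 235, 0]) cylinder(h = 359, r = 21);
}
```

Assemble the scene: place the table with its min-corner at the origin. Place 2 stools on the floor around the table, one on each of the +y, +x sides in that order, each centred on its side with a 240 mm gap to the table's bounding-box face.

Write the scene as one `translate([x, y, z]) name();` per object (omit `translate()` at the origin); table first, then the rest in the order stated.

table();
translate([591, 1148, 0]) stool();
translate([1721, 326, 0]) stool();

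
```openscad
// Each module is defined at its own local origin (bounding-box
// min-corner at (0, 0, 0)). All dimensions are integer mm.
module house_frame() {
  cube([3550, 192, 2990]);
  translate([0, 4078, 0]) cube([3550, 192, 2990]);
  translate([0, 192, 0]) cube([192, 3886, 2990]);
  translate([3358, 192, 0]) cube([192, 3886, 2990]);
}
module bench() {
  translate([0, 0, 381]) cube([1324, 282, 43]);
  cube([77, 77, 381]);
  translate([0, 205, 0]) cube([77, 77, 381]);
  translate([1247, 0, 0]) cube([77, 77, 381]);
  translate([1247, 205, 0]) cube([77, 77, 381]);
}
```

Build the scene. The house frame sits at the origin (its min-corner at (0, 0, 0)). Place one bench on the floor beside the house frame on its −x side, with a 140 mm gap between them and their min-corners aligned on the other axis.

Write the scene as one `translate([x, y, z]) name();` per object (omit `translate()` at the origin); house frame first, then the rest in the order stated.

house_frame();
translate([-1464, 0, 0]) bench();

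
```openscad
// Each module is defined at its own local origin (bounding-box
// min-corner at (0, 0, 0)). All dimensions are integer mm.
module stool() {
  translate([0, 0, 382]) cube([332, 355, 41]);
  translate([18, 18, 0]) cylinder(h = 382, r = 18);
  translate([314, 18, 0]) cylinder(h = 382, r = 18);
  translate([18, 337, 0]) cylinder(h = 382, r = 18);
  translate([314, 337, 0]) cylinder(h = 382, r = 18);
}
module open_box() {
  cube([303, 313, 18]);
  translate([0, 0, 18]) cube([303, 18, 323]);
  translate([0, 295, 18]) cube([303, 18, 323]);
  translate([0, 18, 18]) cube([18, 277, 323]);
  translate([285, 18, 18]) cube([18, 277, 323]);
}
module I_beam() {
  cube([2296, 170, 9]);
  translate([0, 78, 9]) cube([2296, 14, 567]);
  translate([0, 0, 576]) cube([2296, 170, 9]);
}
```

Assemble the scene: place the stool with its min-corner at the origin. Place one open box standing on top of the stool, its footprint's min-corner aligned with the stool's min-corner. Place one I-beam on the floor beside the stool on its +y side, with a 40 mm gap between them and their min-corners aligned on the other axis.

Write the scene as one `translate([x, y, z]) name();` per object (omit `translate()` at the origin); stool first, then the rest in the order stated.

stool();
translate([0, 0, 423]) open_box();
translate([0, 395, 0]) I_beam();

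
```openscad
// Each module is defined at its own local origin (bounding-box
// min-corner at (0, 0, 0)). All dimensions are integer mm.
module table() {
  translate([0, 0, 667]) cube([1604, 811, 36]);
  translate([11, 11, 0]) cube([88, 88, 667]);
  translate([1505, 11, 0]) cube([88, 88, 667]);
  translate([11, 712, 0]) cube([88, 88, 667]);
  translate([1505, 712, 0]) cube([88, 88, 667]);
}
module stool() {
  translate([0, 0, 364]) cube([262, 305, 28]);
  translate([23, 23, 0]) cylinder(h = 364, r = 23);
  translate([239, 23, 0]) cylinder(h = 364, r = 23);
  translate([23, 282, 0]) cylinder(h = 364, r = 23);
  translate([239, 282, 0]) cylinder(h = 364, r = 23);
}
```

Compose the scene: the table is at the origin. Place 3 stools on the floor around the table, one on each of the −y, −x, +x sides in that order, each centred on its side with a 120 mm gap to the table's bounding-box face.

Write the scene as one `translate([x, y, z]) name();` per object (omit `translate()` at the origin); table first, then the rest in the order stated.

table();
translate([671, -425, 0]) stool();
translate([-382, 253, 0]) stool();
translate([1724, 253, 0]) stool();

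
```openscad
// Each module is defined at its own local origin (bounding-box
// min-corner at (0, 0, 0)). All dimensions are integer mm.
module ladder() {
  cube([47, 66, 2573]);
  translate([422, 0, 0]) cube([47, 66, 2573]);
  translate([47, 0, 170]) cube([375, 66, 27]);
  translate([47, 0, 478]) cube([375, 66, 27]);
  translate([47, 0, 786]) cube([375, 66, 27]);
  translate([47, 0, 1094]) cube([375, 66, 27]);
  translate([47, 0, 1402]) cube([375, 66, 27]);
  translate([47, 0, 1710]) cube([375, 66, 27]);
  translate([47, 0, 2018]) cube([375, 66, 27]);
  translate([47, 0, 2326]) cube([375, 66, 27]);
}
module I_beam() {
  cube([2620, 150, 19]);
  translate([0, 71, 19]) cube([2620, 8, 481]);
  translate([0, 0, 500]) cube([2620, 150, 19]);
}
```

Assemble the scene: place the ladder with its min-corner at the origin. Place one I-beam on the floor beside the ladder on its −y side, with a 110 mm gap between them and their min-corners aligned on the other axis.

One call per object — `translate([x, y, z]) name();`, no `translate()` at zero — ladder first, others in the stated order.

ladder();
translate([0, -260, 0]) I_beam();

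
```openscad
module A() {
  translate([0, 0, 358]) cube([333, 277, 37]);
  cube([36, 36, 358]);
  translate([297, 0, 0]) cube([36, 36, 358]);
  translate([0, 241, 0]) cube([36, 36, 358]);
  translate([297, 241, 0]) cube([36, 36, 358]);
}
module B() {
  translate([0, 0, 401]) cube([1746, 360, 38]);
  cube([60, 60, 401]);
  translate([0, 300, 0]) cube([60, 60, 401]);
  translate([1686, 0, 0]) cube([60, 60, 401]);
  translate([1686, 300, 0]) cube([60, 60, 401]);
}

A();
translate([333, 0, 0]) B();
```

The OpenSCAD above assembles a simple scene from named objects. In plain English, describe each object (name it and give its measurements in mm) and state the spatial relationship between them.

A is a four-legged stool. The seat is a 333×277×37 mm slab whose top surface is at z = 395 mm; four square legs, each 36×36 mm in cross-section, run from the floor (z = 0) to the underside of the seat, each flush with a corner of the seat.

B is a long wooden bench with a 1746 mm (x) × 360 mm (y) seat, 38 mm thick, its top surface 439 mm above the floor. Four 60 mm square legs at the seat corners, flush with the edges, run from z = 0 to the seat underside.

The bench is against the stool's +x side, with their −y faces flush.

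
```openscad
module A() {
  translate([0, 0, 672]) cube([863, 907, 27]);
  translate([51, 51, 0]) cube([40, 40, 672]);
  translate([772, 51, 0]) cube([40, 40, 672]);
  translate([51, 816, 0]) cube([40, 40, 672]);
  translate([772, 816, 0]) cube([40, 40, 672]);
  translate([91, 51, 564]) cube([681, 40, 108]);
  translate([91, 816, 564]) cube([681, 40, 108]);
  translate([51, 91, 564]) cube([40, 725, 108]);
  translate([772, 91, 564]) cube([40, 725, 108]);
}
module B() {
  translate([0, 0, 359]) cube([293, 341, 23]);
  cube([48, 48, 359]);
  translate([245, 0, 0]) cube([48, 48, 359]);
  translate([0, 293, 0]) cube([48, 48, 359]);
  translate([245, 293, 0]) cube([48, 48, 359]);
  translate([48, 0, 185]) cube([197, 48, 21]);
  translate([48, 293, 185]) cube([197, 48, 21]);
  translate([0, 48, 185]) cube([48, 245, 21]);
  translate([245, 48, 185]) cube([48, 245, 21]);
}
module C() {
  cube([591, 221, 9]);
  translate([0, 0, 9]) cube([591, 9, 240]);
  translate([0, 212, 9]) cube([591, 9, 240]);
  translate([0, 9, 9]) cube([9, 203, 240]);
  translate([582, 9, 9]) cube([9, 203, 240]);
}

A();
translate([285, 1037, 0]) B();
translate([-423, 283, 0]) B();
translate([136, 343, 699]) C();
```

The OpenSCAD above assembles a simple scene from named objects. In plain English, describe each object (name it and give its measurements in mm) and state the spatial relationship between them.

A is a table with a 863×907 mm rectangular top, 27 mm thick, top surface at z = 699 mm, supported by four 40×40 mm square legs, each inset 51 mm from the nearest pair of top edges, running from the floor. Four apron rails, 40 mm thick and 108 mm tall, run between adjacent legs with their top edges flush with the underside of the top and their outer faces flush with the legs' outer faces.

B is a four-legged stool. The seat is 293×341 mm, 23 mm thick, top at z = 382 mm. It stands on four square legs, each 48×48 mm in cross-section, from z = 0 to the seat underside, each flush with a corner of the seat. Four stretchers, 48 mm wide and 21 mm tall, connect adjacent legs with their undersides at z = 185 mm, each running between the inner faces of the legs it joins and aligned with the legs' outer faces on the other axis.

C is an open storage box with external size 591×221×249 mm and wall thickness 9 mm (the base is also 9 mm thick). The base covers the whole footprint; the four walls stand on the base, with the y-facing walls full-width and the x-facing walls fitting between their inner faces.

Two stools sit around the table at the +y, −x sides. The open box is on top of the table, centred.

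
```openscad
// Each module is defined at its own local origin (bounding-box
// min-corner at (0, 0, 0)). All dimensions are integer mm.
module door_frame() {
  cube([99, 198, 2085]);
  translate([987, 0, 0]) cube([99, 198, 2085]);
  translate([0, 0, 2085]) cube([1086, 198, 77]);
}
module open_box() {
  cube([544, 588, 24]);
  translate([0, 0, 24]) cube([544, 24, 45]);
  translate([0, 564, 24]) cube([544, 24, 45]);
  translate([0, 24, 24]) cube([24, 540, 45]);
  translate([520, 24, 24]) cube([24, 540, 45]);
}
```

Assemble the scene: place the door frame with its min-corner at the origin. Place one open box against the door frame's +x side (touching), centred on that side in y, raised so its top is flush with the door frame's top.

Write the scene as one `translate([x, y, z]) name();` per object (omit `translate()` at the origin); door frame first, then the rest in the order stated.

door_frame();
translate([1086, -195, 2093]) open_box();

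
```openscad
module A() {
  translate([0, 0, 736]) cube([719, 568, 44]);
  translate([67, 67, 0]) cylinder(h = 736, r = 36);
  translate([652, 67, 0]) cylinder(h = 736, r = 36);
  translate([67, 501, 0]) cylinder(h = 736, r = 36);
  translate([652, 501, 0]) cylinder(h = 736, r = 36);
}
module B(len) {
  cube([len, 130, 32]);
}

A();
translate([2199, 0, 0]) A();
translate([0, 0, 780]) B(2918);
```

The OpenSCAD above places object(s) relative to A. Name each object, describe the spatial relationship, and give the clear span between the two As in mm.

Second table starts at x = 2199; first ends at x = 719; clear span = 2199 − 719 = 1480 mm.

A is a table. B is a beam. A beam spans the tops of two tables. The clear span between the two tables is 1480 mm.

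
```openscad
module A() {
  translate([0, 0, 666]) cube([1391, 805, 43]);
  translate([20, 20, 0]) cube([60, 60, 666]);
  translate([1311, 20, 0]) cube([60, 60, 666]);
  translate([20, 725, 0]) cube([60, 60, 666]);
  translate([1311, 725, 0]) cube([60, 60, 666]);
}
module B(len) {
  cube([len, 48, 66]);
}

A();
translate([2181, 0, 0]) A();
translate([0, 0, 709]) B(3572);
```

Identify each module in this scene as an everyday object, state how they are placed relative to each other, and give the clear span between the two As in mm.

Second table starts at x = 2181; first ends at x = 1391; clear span = 2181 − 1391 = 790 mm.

A is a table. B is a beam. A beam spans the tops of two tables. The clear span between the two tables is 790 mm.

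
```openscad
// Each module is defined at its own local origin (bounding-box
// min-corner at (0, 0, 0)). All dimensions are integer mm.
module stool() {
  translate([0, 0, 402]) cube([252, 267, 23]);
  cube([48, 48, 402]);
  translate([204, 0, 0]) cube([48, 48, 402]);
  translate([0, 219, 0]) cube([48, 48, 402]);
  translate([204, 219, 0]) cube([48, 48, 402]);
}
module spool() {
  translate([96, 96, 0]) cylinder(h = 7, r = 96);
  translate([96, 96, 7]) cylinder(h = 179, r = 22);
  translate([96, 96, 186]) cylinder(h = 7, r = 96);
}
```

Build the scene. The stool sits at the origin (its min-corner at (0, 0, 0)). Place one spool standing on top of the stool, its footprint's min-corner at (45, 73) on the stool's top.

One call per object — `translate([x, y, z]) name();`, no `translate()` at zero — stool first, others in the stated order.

stool();
translate([45, 73, 425]) spool();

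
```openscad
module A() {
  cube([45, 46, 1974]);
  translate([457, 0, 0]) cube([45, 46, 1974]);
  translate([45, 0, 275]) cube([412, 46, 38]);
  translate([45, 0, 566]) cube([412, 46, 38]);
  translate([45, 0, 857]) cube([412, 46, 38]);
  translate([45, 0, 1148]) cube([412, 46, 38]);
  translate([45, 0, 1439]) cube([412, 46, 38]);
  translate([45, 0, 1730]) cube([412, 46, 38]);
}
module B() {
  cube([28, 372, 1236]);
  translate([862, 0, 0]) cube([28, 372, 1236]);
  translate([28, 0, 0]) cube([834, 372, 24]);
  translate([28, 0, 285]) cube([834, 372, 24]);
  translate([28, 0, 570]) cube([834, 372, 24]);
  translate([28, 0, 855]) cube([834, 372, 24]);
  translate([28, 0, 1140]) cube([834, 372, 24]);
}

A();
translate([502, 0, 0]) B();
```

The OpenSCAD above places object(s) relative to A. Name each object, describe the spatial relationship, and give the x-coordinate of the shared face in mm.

A is a ladder. B is a bookshelf. The bookshelf is against the ladder's +x side, with their −y faces flush. The x-coordinate of the shared face is 502 mm.

The ladder's +x face and the bookshelf's −x face are both at x = 502 mm.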